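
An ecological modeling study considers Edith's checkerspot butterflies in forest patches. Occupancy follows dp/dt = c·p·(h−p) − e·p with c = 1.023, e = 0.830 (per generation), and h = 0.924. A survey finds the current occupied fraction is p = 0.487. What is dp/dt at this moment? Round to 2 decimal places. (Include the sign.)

-0.19

Colonization term: c·p·(h−p) = 1.023×0.487×0.4370 = 0.21771.
Extinction term: e·p = 0.40421.
dp/dt = 0.21771 − 0.40421 = -0.18650.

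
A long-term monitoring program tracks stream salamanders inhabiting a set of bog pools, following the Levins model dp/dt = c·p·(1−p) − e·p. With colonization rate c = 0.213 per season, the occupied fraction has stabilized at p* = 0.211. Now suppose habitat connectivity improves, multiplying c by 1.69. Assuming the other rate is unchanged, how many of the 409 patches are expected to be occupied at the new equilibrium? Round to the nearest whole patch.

218

Balance c(1−p*) = e gives e = 0.213×(1 − 0.21100) = 0.16806.
New p* = 1 − e/c = 1 − 0.16806/0.35997 = 0.53313.
Expected occupied = 409 × 0.53313 = 218.05 ≈ 218.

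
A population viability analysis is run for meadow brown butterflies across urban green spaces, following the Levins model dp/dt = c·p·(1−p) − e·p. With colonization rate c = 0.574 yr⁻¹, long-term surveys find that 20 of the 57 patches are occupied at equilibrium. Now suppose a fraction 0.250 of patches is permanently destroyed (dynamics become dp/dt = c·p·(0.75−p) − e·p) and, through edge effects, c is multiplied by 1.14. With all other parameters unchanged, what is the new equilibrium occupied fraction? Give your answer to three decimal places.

Observed p* = 20/57 = 0.35088.
Balance c(1−p*) = e gives e = 0.574×(1 − 0.35088) = 0.37259.
New p* = 0.75 − e/c = 0.75 − 0.37259/0.65436 = 0.18060.

0.181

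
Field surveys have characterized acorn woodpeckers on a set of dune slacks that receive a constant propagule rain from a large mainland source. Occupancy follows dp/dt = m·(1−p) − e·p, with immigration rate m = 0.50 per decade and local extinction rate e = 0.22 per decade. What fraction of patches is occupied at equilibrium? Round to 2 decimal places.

At equilibrium the propagule rain into empty patches balances local extinction: m(1−p*) = e·p*.
p* = m/(m+e) = 0.50/(0.50+0.22) = 0.50/0.7200 = 0.6944.

0.69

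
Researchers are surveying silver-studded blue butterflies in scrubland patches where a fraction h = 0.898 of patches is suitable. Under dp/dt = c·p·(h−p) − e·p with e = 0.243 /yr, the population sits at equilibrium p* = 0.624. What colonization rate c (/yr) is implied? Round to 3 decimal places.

At equilibrium c(h−p*) = e, so c = e/(h−p*).
c = 0.243/(0.898 − 0.624) = 0.243/0.2740 = 0.8869.

0.887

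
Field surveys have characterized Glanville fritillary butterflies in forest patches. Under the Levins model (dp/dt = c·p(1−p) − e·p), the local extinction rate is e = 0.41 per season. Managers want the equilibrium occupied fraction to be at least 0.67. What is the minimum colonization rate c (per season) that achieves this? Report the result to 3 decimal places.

p* = 1 − e/c ≥ 0.67 requires e/c ≤ 0.3300, i.e. c ≥ e/0.3300.
c_min = 0.41/0.3300 = 1.2424.

1.242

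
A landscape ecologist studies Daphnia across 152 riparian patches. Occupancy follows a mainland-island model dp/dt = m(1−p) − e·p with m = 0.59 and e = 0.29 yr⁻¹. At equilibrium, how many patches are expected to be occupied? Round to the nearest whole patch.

102

p* = m/(m+e) = 0.59/0.8800 = 0.6705.
Expected occupied patches = N × p* = 152 × 0.6705 = 101.91 ≈ 102.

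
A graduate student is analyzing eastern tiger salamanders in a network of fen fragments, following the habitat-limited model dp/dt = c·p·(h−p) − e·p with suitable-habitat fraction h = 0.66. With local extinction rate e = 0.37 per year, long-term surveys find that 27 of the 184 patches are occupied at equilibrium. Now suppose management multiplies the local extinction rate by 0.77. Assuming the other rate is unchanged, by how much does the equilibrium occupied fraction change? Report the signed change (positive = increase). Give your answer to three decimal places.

0.118

Observed p* = 27/184 = 0.14674.
Balance c(h−p*) = e gives c = e/(0.66 − 0.14674) = 0.37/0.51326 = 0.72088.
New p* = 0.66 − e/c = 0.66 − 0.28490/0.72088 = 0.26479.
Δp* = 0.26479 − 0.14674 = +0.11805.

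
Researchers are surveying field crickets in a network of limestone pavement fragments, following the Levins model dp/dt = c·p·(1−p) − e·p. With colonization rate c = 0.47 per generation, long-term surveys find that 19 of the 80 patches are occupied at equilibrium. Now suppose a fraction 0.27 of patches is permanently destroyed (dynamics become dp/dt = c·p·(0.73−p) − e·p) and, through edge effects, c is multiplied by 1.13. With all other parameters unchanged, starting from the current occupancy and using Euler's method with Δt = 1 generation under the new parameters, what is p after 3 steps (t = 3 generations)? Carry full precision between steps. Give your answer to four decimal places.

0.1816

Observed p* = 19/80 = 0.23750.
Balance c(1−p*) = e gives e = 0.47×(1 − 0.23750) = 0.35837.
Starting from p₀ = 0.23750; update p ← p + (dp/dt)·Δt with the new parameters.
p: 0.23750 → 0.21451  (Δp = -0.02299)
p: 0.21451 → 0.19636  (Δp = -0.01815)
p: 0.19636 → 0.18164  (Δp = -0.01472)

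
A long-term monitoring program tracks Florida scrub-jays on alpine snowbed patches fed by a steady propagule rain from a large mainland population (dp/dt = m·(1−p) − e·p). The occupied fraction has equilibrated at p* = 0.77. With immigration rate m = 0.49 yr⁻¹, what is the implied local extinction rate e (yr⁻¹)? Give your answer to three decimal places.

At equilibrium m(1−p*) = e·p*, so e = m(1−p*)/p*.
e = 0.49 × 0.2300 / 0.77 = 0.1464.

0.146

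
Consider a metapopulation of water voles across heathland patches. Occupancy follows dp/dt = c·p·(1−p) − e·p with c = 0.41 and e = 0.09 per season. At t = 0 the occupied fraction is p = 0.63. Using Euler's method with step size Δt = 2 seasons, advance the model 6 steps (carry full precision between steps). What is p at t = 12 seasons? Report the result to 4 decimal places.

Update rule: p ← p + [c·p·(1−p) − e·p]·Δt with Δt = 2.
p: 0.63000 → 0.70774  (Δp = +0.07774)
p: 0.70774 → 0.74996  (Δp = +0.04222)
p: 0.74996 → 0.76873  (Δp = +0.01877)
p: 0.76873 → 0.77614  (Δp = +0.00741)
p: 0.77614 → 0.77891  (Δp = +0.00277)
p: 0.77891 → 0.77992  (Δp = +0.00101)

0.7799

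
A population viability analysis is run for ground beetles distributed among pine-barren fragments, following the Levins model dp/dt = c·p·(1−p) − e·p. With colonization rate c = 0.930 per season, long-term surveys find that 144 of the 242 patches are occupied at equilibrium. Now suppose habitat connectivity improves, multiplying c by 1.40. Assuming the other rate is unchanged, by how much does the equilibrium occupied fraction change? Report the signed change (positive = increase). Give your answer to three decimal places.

0.116

Observed p* = 144/242 = 0.59504.
Balance c(1−p*) = e gives e = 0.930×(1 − 0.59504) = 0.37661.
New p* = 1 − e/c = 1 − 0.37661/1.30200 = 0.71075.
Δp* = 0.71075 − 0.59504 = +0.11571.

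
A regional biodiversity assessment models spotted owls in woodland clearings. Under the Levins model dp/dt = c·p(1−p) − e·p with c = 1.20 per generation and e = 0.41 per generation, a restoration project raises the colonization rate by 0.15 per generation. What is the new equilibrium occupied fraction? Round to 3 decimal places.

Before: p* = 1 − 0.41/1.20 = 0.6583.
After the change, c = 1.35, e = 0.41, so p* = 1 − 0.41/1.35 = 0.6963.

0.696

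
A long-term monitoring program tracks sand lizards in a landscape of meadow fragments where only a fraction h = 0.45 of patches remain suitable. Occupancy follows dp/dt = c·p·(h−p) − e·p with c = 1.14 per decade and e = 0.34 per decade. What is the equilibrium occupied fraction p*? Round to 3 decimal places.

Setting dp/dt = 0 and dividing by p* gives c·(h−p*) = e.
So p* = h − e/c = 0.45 − 0.34/1.14 = 0.45 − 0.2982 = 0.1518.

0.152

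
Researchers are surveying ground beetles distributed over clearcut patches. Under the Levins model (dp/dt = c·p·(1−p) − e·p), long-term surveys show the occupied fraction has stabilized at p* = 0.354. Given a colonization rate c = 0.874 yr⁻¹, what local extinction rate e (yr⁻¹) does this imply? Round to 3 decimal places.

0.565

At equilibrium c(1−p*) = e.
e = 0.874 × (1 − 0.354) = 0.874 × 0.6460 = 0.5646.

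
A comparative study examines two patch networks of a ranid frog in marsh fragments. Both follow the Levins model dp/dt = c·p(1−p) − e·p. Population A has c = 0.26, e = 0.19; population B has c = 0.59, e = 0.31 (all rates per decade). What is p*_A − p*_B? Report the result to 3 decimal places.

A: p*_A = 1 − 0.19/0.26 = 0.2692.
B: p*_B = 1 − 0.31/0.59 = 0.4746.
p*_A − p*_B = 0.2692 − 0.4746 = -0.2053.

-0.205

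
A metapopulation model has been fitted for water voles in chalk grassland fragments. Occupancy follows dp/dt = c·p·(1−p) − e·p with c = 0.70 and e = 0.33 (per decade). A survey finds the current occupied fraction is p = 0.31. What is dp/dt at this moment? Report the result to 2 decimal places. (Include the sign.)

Colonization term: c·p·(1−p) = 0.70×0.31×0.6900 = 0.14973.
Extinction term: e·p = 0.10230.
dp/dt = 0.14973 − 0.10230 = 0.04743.

0.05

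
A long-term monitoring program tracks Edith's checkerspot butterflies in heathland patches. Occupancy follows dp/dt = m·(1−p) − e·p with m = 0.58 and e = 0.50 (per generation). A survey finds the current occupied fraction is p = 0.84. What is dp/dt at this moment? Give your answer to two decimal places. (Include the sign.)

-0.33

Colonization term: m·(1−p) = 0.58×0.1600 = 0.09280.
Extinction term: e·p = 0.42000.
dp/dt = 0.09280 − 0.42000 = -0.32720.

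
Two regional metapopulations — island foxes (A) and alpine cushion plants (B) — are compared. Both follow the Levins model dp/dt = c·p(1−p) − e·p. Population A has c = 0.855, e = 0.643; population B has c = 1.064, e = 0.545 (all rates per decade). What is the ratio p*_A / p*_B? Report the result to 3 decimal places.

A: p*_A = 1 − 0.643/0.855 = 0.2480.
B: p*_B = 1 − 0.545/1.064 = 0.4878.
p*_A / p*_B = 0.2480/0.4878 = 0.5083.

0.508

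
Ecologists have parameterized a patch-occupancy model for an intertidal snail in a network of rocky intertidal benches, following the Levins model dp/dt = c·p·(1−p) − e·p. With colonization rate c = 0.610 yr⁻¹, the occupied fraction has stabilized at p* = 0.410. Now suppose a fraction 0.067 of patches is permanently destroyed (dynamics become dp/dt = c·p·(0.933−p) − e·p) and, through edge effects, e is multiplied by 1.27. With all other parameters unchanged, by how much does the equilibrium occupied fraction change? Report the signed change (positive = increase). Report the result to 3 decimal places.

Balance c(1−p*) = e gives e = 0.610×(1 − 0.41000) = 0.35990.
New p* = 0.933 − e/c = 0.933 − 0.45707/0.61000 = 0.18370.
Δp* = 0.18370 − 0.41000 = -0.22630.

-0.226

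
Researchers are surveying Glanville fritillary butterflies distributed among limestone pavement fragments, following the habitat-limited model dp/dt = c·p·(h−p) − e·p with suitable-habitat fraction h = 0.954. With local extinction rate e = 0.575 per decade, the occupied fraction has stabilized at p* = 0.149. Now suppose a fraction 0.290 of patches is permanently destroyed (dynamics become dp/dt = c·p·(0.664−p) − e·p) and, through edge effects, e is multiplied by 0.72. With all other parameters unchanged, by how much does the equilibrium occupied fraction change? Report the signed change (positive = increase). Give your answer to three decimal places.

-0.065

Balance c(h−p*) = e gives c = e/(0.954 − 0.14900) = 0.575/0.80500 = 0.71429.
New p* = 0.664 − e/c = 0.664 − 0.41400/0.71429 = 0.08440.
Δp* = 0.08440 − 0.14900 = -0.06460.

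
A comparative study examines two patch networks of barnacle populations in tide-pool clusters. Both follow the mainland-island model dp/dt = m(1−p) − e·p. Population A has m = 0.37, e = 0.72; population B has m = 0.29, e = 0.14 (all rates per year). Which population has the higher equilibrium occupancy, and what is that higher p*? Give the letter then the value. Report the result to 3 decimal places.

B, 0.674

A: p*_A = m/(m+e) = 0.37/1.0900 = 0.3394.
B: p*_B = 0.29/0.4300 = 0.6744.
B is higher at 0.6744.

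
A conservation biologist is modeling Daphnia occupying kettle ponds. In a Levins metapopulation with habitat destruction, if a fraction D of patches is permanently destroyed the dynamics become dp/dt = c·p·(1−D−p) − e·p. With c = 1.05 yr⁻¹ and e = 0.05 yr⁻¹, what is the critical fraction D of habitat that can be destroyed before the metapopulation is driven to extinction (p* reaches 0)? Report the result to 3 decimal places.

0.952

The nontrivial equilibrium is p* = (1−D) − e/c; extinction occurs when this hits zero.
So D_crit = 1 − e/c = 1 − 0.05/1.05 = 1 − 0.0476 = 0.9524.
Note this equals the original equilibrium occupancy — the Levins extinction-debt result.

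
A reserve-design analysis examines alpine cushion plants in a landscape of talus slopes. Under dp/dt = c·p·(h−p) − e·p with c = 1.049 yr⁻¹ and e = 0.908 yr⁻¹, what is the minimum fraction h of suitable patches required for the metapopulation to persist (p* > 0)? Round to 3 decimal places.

p* = h − e/c is positive only when h > e/c.
h_min = e/c = 0.908/1.049 = 0.8656.

0.866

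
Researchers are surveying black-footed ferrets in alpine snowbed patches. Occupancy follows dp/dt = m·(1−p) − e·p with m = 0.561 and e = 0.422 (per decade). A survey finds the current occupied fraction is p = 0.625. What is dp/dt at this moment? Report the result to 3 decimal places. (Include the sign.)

-0.053

Colonization term: m·(1−p) = 0.561×0.3750 = 0.21038.
Extinction term: e·p = 0.26375.
dp/dt = 0.21038 − 0.26375 = -0.05337.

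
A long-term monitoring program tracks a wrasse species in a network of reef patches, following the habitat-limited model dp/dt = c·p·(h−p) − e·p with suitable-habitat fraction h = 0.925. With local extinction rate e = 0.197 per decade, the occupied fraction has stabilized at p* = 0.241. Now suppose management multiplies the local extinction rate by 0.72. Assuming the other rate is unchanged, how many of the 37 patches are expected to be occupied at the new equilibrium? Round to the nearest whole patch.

Balance c(h−p*) = e gives c = e/(0.925 − 0.24100) = 0.197/0.68400 = 0.28801.
New p* = 0.925 − e/c = 0.925 − 0.14184/0.28801 = 0.43252.
Expected occupied = 37 × 0.43252 = 16.00 ≈ 16.

16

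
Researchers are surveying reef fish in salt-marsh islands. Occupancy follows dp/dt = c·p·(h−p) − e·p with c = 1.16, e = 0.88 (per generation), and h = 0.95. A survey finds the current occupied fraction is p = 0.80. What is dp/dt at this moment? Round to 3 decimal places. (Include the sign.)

Colonization term: c·p·(h−p) = 1.16×0.80×0.1500 = 0.13920.
Extinction term: e·p = 0.70400.
dp/dt = 0.13920 − 0.70400 = -0.56480.

-0.565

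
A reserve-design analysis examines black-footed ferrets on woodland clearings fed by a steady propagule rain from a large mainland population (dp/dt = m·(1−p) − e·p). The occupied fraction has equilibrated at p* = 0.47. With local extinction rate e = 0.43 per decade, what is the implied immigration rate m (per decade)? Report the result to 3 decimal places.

At equilibrium m(1−p*) = e·p*, so m = e·p*/(1−p*).
m = 0.43 × 0.47 / 0.5300 = 0.2021/0.5300 = 0.3813.

0.381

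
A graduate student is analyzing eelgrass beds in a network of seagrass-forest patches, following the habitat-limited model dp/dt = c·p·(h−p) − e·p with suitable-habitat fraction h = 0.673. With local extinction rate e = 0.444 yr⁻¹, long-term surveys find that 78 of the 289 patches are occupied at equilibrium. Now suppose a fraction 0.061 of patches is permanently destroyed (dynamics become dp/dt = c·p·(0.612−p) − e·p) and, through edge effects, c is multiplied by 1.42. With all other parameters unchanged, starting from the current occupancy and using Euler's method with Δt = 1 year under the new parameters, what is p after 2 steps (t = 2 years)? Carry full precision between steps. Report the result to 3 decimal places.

0.310

Observed p* = 78/289 = 0.26990.
Balance c(h−p*) = e gives c = e/(0.673 − 0.26990) = 0.444/0.40310 = 1.10145.
Starting from p₀ = 0.26990; update p ← p + (dp/dt)·Δt with the new parameters.
step 1: Δp = +0.02458, p = 0.29448
step 2: Δp = +0.01550, p = 0.30997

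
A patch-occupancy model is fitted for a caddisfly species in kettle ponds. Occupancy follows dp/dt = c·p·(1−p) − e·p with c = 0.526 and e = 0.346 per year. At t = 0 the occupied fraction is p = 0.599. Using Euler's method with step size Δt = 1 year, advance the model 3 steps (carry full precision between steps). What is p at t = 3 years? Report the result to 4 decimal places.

0.4385

Update rule: p ← p + [c·p·(1−p) − e·p]·Δt with Δt = 1.
p: 0.59900 → 0.51809  (Δp = -0.08091)
p: 0.51809 → 0.47016  (Δp = -0.04793)
p: 0.47016 → 0.43852  (Δp = -0.03164)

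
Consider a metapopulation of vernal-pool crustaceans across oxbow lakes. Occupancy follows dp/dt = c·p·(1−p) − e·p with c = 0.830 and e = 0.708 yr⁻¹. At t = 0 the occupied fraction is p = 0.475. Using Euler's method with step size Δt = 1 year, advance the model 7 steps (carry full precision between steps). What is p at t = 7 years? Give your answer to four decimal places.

Update rule: p ← p + [c·p·(1−p) − e·p]·Δt with Δt = 1.
p: 0.47500 → 0.34568  (Δp = -0.12932)
p: 0.34568 → 0.28867  (Δp = -0.05701)
p: 0.28867 → 0.25473  (Δp = -0.03395)
p: 0.25473 → 0.23195  (Δp = -0.02278)
p: 0.23195 → 0.21559  (Δp = -0.01636)
p: 0.21559 → 0.20332  (Δp = -0.01228)
p: 0.20332 → 0.19381  (Δp = -0.00951)

0.1938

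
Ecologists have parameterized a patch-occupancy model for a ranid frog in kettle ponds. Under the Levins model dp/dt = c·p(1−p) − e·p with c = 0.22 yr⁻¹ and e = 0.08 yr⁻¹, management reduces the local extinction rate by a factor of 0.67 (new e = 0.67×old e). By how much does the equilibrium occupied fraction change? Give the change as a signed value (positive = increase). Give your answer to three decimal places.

Before: p* = 1 − 0.08/0.22 = 0.6364.
After the change, c = 0.22, e = 0.0536, so p* = 1 − 0.0536/0.22 = 0.7564.
Δp* = 0.7564 − 0.6364 = +0.1200.

0.120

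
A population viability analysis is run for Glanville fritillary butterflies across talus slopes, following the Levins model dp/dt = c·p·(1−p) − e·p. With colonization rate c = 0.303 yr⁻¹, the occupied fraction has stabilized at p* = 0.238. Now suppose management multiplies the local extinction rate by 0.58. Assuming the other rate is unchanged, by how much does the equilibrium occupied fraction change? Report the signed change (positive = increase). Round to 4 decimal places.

Balance c(1−p*) = e gives e = 0.303×(1 − 0.23800) = 0.23089.
New p* = 1 − e/c = 1 − 0.13392/0.30300 = 0.55802.
Δp* = 0.55802 − 0.23800 = +0.32002.

0.3200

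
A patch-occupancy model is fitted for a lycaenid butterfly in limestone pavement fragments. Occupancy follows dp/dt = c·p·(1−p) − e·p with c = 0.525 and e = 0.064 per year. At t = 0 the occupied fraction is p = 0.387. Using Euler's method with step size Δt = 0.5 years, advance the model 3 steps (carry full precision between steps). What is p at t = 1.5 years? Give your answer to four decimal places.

Update rule: p ← p + [c·p·(1−p) − e·p]·Δt with Δt = 0.5.
  1  |  dp/dt·Δt = +0.049889  |  p_1 = 0.436889
  2  |  dp/dt·Δt = +0.050599  |  p_2 = 0.487488
  3  |  dp/dt·Δt = +0.049984  |  p_3 = 0.537472

0.5375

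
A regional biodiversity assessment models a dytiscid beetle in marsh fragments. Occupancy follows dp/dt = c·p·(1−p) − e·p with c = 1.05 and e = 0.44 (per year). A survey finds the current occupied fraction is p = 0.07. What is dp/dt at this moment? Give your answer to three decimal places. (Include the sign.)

0.038

Colonization term: c·p·(1−p) = 1.05×0.07×0.9300 = 0.06835.
Extinction term: e·p = 0.03080.
dp/dt = 0.06835 − 0.03080 = 0.03755.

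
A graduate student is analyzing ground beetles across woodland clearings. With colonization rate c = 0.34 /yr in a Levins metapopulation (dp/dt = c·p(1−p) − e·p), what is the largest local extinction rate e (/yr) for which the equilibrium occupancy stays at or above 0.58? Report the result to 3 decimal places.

1 − e/c ≥ 0.58 ⇒ e ≤ c(1 − 0.58) = 0.34 × 0.4200.
e_max = 0.1428.

0.143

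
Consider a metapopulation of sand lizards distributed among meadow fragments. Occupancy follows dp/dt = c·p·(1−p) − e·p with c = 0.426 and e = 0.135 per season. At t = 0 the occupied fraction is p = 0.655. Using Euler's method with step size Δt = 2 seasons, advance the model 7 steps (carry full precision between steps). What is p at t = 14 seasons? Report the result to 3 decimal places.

0.683

Update rule: p ← p + [c·p·(1−p) − e·p]·Δt with Δt = 2.
  1  |  dp/dt·Δt = +0.015681  |  p_1 = 0.670681
  2  |  dp/dt·Δt = +0.007096  |  p_2 = 0.677777
  3  |  dp/dt·Δt = +0.003073  |  p_3 = 0.680850
  4  |  dp/dt·Δt = +0.001304  |  p_4 = 0.682154
  5  |  dp/dt·Δt = +0.000549  |  p_5 = 0.682703
  6  |  dp/dt·Δt = +0.000230  |  p_6 = 0.682933
  7  |  dp/dt·Δt = +0.000096  |  p_7 = 0.683029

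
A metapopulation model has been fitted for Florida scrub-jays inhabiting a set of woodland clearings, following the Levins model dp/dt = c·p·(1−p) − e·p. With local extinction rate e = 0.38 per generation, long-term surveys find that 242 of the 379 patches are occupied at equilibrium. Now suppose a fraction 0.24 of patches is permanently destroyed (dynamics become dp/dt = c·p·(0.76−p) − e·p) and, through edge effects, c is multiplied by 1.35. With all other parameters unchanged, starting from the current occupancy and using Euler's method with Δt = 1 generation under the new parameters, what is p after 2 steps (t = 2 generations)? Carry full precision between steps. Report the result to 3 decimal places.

Observed p* = 242/379 = 0.63852.
Balance c(1−p*) = e gives c = e/(1 − 0.63852) = 0.38/0.36148 = 1.05124.
Starting from p₀ = 0.63852; update p ← p + (dp/dt)·Δt with the new parameters.
t = 1: p = 0.63852 + (-0.13256) = 0.50596
t = 2: p = 0.50596 + (-0.00986) = 0.49611

0.496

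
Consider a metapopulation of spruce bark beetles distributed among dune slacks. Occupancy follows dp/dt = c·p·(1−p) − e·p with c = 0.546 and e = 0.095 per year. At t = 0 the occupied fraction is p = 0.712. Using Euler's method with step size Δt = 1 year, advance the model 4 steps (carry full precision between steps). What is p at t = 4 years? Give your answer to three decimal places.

0.813

Update rule: p ← p + [c·p·(1−p) − e·p]·Δt with Δt = 1.
p: 0.71200 → 0.75632  (Δp = +0.04432)
p: 0.75632 → 0.78510  (Δp = +0.02878)
p: 0.78510 → 0.80263  (Δp = +0.01754)
p: 0.80263 → 0.81288  (Δp = +0.01024)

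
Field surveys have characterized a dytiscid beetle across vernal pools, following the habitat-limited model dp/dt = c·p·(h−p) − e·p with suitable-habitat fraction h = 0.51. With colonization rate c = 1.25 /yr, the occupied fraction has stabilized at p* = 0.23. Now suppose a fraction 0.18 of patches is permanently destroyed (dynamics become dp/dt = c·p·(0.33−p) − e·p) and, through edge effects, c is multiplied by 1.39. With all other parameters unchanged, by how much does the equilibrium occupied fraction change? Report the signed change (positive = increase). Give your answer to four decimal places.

-0.1014

Balance c(h−p*) = e gives e = 1.25×(0.51 − 0.23000) = 0.35000.
New p* = 0.33 − e/c = 0.33 − 0.35000/1.73750 = 0.12856.
Δp* = 0.12856 − 0.23000 = -0.10144.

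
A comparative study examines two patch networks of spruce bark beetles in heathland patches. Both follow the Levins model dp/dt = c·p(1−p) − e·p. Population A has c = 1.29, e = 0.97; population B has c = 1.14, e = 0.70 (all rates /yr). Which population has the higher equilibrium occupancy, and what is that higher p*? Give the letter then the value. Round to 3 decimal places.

A: p*_A = 1 − 0.97/1.29 = 0.2481.
B: p*_B = 1 − 0.70/1.14 = 0.3860.
B is higher at 0.3860.

B, 0.386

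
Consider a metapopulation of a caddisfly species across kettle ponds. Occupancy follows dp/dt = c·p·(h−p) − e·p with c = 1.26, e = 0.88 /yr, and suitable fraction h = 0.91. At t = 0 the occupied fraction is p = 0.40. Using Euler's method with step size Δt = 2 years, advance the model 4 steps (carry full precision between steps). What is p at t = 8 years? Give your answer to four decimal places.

Update rule: p ← p + [c·p·(h−p) − e·p]·Δt with Δt = 2.
t = 2: p = 0.40000 + (-0.18992) = 0.21008
t = 4: p = 0.21008 + (+0.00080) = 0.21088
t = 6: p = 0.21088 + (+0.00038) = 0.21125
t = 8: p = 0.21125 + (+0.00018) = 0.21143

0.2114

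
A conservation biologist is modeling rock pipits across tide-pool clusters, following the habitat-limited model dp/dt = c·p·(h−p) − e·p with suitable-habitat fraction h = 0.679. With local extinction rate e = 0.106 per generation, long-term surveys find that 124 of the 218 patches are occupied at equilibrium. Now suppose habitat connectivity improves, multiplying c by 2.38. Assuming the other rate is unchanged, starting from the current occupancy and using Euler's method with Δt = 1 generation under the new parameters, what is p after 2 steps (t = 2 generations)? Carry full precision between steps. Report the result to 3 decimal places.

0.623

Observed p* = 124/218 = 0.56881.
Balance c(h−p*) = e gives c = e/(0.679 − 0.56881) = 0.106/0.11019 = 0.96195.
Starting from p₀ = 0.56881; update p ← p + (dp/dt)·Δt with the new parameters.
p: 0.56881 → 0.65201  (Δp = +0.08321)
p: 0.65201 → 0.62318  (Δp = -0.02883)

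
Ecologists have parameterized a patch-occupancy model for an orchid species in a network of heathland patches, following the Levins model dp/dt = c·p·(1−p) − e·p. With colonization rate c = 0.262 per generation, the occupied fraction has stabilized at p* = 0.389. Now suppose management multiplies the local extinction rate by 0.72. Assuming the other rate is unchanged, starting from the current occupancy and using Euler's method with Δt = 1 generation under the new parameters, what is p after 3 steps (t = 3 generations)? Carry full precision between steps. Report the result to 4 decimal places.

0.4380

Balance c(1−p*) = e gives e = 0.262×(1 − 0.38900) = 0.16008.
Starting from p₀ = 0.38900; update p ← p + (dp/dt)·Δt with the new parameters.
  1  |  dp/dt·Δt = +0.017436  |  p_1 = 0.406436
  2  |  dp/dt·Δt = +0.016361  |  p_2 = 0.422797
  3  |  dp/dt·Δt = +0.015207  |  p_3 = 0.438004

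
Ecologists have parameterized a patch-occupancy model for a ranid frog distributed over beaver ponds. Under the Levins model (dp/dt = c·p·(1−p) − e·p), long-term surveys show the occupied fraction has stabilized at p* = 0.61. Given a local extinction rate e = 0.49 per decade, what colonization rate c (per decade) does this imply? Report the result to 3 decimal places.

1.256

At equilibrium c(1−p*) = e, so c = e/(1−p*).
c = 0.49/(1 − 0.61) = 0.49/0.3900 = 1.2564.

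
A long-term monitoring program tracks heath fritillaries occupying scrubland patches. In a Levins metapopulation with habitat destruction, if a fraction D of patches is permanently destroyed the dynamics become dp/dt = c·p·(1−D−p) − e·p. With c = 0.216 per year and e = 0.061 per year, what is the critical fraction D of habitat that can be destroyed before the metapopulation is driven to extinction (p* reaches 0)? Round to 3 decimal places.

0.718

The nontrivial equilibrium is p* = (1−D) − e/c; extinction occurs when this hits zero.
So D_crit = 1 − e/c = 1 − 0.061/0.216 = 1 − 0.2824 = 0.7176.
This equals the undisturbed p*, a classic result of Lande's extension.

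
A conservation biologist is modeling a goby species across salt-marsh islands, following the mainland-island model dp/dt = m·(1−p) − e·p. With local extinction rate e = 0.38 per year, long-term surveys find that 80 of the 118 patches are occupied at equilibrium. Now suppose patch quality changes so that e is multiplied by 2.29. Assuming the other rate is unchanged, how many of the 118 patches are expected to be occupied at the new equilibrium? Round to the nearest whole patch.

Observed p* = 80/118 = 0.67797.
Balance m(1−p*) = e·p* gives m = e·p*/(1−p*) = 0.38×0.67797/0.32203 = 0.80001.
New p* = m/(m+e) = 0.80001/(0.80001+0.87020) = 0.47899.
Expected occupied = 118 × 0.47899 = 56.52 ≈ 57.

57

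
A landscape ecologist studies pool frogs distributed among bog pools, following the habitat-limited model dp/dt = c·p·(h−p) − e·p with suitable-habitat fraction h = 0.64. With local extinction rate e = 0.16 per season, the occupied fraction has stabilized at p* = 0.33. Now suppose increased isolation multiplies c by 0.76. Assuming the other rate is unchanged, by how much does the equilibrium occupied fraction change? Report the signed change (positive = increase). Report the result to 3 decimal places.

Balance c(h−p*) = e gives c = e/(0.64 − 0.33000) = 0.16/0.31000 = 0.51613.
New p* = 0.64 − e/c = 0.64 − 0.16000/0.39226 = 0.23211.
Δp* = 0.23211 − 0.33000 = -0.09789.

-0.098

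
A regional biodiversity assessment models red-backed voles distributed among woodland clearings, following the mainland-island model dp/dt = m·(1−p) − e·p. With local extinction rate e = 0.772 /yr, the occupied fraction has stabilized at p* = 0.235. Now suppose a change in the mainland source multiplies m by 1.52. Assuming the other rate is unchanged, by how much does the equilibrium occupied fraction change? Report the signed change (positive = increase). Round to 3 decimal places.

0.083

Balance m(1−p*) = e·p* gives m = e·p*/(1−p*) = 0.772×0.23500/0.76500 = 0.23715.
New p* = m/(m+e) = 0.36047/(0.36047+0.77200) = 0.31830.
Δp* = 0.31830 − 0.23500 = +0.08330.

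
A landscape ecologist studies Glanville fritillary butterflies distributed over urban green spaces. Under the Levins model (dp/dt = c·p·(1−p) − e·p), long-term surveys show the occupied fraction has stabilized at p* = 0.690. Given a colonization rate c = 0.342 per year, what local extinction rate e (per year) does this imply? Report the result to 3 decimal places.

At equilibrium c(1−p*) = e.
e = 0.342 × (1 − 0.690) = 0.342 × 0.3100 = 0.1060.

0.106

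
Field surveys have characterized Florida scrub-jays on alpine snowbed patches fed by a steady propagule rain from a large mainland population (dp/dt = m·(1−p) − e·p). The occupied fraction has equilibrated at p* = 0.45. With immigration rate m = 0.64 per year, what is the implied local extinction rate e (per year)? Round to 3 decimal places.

At equilibrium m(1−p*) = e·p*, so e = m(1−p*)/p*.
e = 0.64 × 0.5500 / 0.45 = 0.7822.

0.782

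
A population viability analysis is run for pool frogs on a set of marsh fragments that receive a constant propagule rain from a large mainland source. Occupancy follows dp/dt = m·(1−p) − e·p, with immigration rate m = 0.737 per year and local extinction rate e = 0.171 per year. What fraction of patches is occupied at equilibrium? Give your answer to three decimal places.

Setting dp/dt = 0: m − m·p* = e·p*, so m = (m+e)·p*.
p* = m/(m+e) = 0.737/(0.737+0.171) = 0.737/0.9080 = 0.8117.

0.812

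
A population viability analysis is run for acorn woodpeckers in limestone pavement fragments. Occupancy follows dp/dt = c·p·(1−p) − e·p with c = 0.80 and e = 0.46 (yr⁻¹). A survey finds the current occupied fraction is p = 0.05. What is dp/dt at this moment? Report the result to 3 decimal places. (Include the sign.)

Colonization term: c·p·(1−p) = 0.80×0.05×0.9500 = 0.03800.
Extinction term: e·p = 0.02300.
dp/dt = 0.03800 − 0.02300 = 0.01500.

0.015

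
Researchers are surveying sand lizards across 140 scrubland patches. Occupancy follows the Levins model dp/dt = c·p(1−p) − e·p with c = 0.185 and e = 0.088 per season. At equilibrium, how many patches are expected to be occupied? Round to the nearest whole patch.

73

p* = 1 − e/c = 1 − 0.088/0.185 = 0.5243.
Expected occupied patches = N × p* = 140 × 0.5243 = 73.41 ≈ 73.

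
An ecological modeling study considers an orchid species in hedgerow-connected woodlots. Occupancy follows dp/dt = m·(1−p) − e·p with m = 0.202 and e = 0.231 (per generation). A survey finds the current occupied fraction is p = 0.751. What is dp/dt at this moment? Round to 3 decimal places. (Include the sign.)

Colonization term: m·(1−p) = 0.202×0.2490 = 0.05030.
Extinction term: e·p = 0.17348.
dp/dt = 0.05030 − 0.17348 = -0.12318.

-0.123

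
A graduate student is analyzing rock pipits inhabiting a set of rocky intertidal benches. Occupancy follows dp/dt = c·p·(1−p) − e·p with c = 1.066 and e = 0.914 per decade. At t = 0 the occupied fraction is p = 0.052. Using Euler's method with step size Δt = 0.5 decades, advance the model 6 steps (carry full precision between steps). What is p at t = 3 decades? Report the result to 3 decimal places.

0.068

Update rule: p ← p + [c·p·(1−p) − e·p]·Δt with Δt = 0.5.
step 1: Δp = +0.00251, p = 0.05451
step 2: Δp = +0.00256, p = 0.05707
step 3: Δp = +0.00260, p = 0.05967
step 4: Δp = +0.00264, p = 0.06231
step 5: Δp = +0.00267, p = 0.06497
step 6: Δp = +0.00269, p = 0.06766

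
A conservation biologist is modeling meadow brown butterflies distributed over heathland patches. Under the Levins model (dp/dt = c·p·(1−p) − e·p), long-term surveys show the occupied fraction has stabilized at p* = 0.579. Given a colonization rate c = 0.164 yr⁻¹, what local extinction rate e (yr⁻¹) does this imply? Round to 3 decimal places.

At equilibrium c(1−p*) = e.
e = 0.164 × (1 − 0.579) = 0.164 × 0.4210 = 0.0690.

0.069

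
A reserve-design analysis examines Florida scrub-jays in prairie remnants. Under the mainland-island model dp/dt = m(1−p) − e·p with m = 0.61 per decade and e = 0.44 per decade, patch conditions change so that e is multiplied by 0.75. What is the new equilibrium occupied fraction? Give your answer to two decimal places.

0.65

Before: p* = 0.61/(0.61+0.44) = 0.5810.
After: m = 0.61, e = 0.33; p* = 0.61/0.9400 = 0.6489.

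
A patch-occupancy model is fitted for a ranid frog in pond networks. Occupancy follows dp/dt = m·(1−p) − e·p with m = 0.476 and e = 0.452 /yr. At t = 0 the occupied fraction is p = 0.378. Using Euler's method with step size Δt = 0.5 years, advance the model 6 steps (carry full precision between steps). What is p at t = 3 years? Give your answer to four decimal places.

0.5097

Update rule: p ← p + [m·(1−p) − e·p]·Δt with Δt = 0.5.
step 1: Δp = +0.06261, p = 0.44061
step 2: Δp = +0.03356, p = 0.47417
step 3: Δp = +0.01799, p = 0.49215
step 4: Δp = +0.00964, p = 0.50179
step 5: Δp = +0.00517, p = 0.50696
step 6: Δp = +0.00277, p = 0.50973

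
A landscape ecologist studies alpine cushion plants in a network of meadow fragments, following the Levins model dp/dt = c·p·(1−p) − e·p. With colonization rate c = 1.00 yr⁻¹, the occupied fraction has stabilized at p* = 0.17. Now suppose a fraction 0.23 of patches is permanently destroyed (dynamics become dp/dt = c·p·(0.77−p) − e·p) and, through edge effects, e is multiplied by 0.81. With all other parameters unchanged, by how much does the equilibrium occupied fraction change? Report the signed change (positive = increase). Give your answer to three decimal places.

-0.072

Balance c(1−p*) = e gives e = 1.00×(1 − 0.17000) = 0.83000.
New p* = 0.77 − e/c = 0.77 − 0.67230/1.00000 = 0.09770.
Δp* = 0.09770 − 0.17000 = -0.07230.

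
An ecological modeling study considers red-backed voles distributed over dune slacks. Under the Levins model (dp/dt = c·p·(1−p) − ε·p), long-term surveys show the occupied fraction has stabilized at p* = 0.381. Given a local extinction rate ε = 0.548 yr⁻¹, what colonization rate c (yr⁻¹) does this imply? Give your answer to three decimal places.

At equilibrium c(1−p*) = ε, so c = ε/(1−p*).
c = 0.548/(1 − 0.381) = 0.548/0.6190 = 0.8853.

0.885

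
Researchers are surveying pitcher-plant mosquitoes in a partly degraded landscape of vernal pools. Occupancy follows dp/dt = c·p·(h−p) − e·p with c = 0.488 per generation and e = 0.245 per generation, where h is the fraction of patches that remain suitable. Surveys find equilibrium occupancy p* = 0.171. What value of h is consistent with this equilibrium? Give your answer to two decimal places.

0.67

At equilibrium c(h−p*) = e, so h = p* + e/c.
h = 0.171 + 0.245/0.488 = 0.171 + 0.5020 = 0.6730.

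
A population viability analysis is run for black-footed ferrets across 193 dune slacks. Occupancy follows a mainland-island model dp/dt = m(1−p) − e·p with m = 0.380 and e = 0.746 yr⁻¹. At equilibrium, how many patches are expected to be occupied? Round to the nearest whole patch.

p* = m/(m+e) = 0.380/1.1260 = 0.3375.
Expected occupied patches = N × p* = 193 × 0.3375 = 65.13 ≈ 65.

65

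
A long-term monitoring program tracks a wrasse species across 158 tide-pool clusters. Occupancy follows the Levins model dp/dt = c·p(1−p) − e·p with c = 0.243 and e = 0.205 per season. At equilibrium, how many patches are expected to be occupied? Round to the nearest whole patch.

p* = 1 − e/c = 1 − 0.205/0.243 = 0.1564.
Expected occupied patches = N × p* = 158 × 0.1564 = 24.71 ≈ 25.

25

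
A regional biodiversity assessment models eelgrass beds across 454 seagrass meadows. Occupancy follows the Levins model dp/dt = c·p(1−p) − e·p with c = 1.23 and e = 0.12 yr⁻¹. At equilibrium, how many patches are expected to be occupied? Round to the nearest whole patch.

p* = 1 − e/c = 1 − 0.12/1.23 = 0.9024.
Expected occupied patches = N × p* = 454 × 0.9024 = 409.71 ≈ 410.

410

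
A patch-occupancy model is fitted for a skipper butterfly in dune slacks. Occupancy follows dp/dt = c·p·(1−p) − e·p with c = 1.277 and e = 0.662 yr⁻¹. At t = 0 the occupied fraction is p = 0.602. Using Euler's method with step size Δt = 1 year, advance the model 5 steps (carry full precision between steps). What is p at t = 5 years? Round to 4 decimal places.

0.4821

Update rule: p ← p + [c·p·(1−p) − e·p]·Δt with Δt = 1.
step 1: Δp = -0.09256, p = 0.50944
step 2: Δp = -0.01811, p = 0.49133
step 3: Δp = -0.00610, p = 0.48522
step 4: Δp = -0.00225, p = 0.48298
step 5: Δp = -0.00085, p = 0.48213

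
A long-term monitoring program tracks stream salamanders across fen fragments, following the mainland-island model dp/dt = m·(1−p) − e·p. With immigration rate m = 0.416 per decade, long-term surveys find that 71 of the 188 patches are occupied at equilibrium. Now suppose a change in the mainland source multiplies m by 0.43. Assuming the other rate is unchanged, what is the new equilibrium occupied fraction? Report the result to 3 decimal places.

Observed p* = 71/188 = 0.37766.
Balance m(1−p*) = e·p* gives e = m(1−p*)/p* = 0.416×0.62234/0.37766 = 0.68552.
New p* = m/(m+e) = 0.17888/(0.17888+0.68552) = 0.20694.

0.207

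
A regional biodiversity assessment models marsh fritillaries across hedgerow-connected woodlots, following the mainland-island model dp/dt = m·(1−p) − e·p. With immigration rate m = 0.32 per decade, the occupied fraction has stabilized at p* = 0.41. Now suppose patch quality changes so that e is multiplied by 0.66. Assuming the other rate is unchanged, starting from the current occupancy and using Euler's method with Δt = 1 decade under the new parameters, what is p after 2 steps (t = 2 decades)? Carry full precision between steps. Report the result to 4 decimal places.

0.4983

Balance m(1−p*) = e·p* gives e = m(1−p*)/p* = 0.32×0.59000/0.41000 = 0.46049.
Starting from p₀ = 0.41000; update p ← p + (dp/dt)·Δt with the new parameters.
t = 1: p = 0.41000 + (+0.06419) = 0.47419
t = 2: p = 0.47419 + (+0.02414) = 0.49833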